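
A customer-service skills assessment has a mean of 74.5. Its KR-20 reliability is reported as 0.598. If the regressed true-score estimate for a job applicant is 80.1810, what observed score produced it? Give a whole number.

84

T̂ = ρX + (1 − ρ)μ  ⇒  X = (T̂ − (1 − ρ)μ) / ρ
X = (80.1810 − 0.402 × 74.5) / 0.598 = (80.1810 − 29.9490) / 0.598 = 50.2320 / 0.598 = 84.00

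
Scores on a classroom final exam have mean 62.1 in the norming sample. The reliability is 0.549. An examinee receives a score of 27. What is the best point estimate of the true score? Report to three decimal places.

42.830

T̂ = ρX + (1 − ρ)μ
  = 0.549 × 27 + 0.451 × 62.1
  = 14.823 + 28.0071
  = 42.8301
  ≈ 42.830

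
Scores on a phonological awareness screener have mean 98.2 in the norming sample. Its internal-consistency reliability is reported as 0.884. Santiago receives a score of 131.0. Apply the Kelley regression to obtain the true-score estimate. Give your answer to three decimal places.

T̂ = ρX + (1 − ρ)μ
  = 0.884 × 131.0 + 0.116 × 98.2
  = 115.8040 + 11.3912
  = 127.1952
  ≈ 127.195

127.195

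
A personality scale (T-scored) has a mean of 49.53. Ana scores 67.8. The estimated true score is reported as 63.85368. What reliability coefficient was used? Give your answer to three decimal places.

0.784

T̂ = ρX + (1 − ρ)μ  ⇒  T̂ − μ = ρ(X − μ)
ρ = (T̂ − μ)/(X − μ) = (63.85368 − 49.53) / (67.8 − 49.53) = 14.32368 / 18.27 = 0.78400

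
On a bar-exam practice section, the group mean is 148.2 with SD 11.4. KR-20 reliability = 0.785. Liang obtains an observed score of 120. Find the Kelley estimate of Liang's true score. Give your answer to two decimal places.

Regress the observed score toward the mean by the unreliability: T̂ = 0.785·120 + 0.215·148.2 = 94.200 + 31.8630 = 126.063.

126.06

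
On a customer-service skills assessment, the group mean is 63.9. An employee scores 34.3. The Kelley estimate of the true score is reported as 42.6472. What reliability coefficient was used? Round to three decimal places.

0.718

T̂ = ρX + (1 − ρ)μ  ⇒  T̂ − μ = ρ(X − μ)
ρ = (T̂ − μ)/(X − μ) = (42.6472 − 63.9) / (34.3 − 63.9) = -21.2528 / -29.6 = 0.71800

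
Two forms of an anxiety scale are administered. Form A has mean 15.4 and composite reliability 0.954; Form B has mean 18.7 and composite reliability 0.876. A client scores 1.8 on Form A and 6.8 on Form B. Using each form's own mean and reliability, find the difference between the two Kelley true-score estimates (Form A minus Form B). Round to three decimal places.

T̂_A = 0.954(1.8) + 0.046(15.4) = 2.42560
T̂_B = 0.876(6.8) + 0.124(18.7) = 8.27560
T̂_A − T̂_B = -5.85000

-5.850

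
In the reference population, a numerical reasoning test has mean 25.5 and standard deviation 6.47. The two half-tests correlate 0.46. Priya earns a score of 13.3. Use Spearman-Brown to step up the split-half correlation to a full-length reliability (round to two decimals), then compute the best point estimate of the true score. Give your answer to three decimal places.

17.814

Spearman-Brown: ρ = 2r/(1 + r) = 2(0.46)/(1 + 0.46) = 0.920/1.46 = 0.6301 → 0.63
T̂ = 0.63(13.3) + 0.37(25.5) = 8.379 + 9.435 = 17.8140 → 17.814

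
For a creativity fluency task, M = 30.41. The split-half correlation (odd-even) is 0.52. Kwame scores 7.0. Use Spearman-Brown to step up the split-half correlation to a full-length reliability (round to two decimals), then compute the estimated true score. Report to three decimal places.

Spearman-Brown: ρ = 2r/(1 + r) = 2(0.52)/(1 + 0.52) = 1.040/1.52 = 0.6842 → 0.68
T̂ = 0.68(7.0) + 0.32(30.41) = 4.760 + 9.7312 = 14.4912 → 14.491

14.491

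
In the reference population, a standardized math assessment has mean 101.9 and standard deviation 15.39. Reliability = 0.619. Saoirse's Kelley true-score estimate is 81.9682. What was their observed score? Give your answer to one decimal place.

T̂ = ρX + (1 − ρ)μ  ⇒  X = (T̂ − (1 − ρ)μ) / ρ
X = (81.9682 − 0.381 × 101.9) / 0.619 = (81.9682 − 38.8239) / 0.619 = 43.1443 / 0.619 = 69.700

69.7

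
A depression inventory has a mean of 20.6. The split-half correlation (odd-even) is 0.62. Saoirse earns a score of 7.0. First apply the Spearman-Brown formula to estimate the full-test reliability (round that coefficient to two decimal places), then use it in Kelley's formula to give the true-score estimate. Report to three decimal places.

10.128

Spearman-Brown: ρ = 2r/(1 + r) = 2(0.62)/(1 + 0.62) = 1.240/1.62 = 0.7654 → 0.77
T̂ = ρX + (1 − ρ)μ
  = 0.77 × 7.0 + 0.23 × 20.6
  = 5.390 + 4.738
  = 10.1280
  ≈ 10.128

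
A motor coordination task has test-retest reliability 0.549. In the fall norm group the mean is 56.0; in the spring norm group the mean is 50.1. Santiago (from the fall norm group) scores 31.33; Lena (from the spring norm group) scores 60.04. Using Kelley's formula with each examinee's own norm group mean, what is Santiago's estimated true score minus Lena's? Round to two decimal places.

T̂_Santiago = 0.549(31.33) + 0.451(56.0) = 42.4562
T̂_Lena = 0.549(60.04) + 0.451(50.1) = 55.5571
Difference = 42.4562 − 55.5571 = -13.1009

-13.10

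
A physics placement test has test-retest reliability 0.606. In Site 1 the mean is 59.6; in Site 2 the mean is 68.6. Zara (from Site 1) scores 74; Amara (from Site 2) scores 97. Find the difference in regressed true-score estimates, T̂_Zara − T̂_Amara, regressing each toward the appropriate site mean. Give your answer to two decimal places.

T̂_Zara = 0.606(74) + 0.394(59.6) = 68.3264
T̂_Amara = 0.606(97) + 0.394(68.6) = 85.8104
Difference = 68.3264 − 85.8104 = -17.4840

-17.48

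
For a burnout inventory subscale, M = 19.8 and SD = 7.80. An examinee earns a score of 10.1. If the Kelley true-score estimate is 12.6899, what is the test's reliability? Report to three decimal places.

0.733

T̂ = ρX + (1 − ρ)μ  ⇒  T̂ − μ = ρ(X − μ)
ρ = (T̂ − μ)/(X − μ) = (12.6899 − 19.8) / (10.1 − 19.8) = -7.1101 / -9.7 = 0.73300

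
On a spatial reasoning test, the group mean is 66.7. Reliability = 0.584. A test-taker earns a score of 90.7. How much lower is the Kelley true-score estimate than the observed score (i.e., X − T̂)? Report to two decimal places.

T̂ = 0.584(90.7) + 0.416(66.7) = 52.9688 + 27.7472 = 80.7160 → 80.716
X − T̂ = 90.7 − 80.716 = 9.984 → 9.98

9.98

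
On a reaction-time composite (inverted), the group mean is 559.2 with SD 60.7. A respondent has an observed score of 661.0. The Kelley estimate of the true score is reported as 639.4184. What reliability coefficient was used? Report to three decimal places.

T̂ = ρX + (1 − ρ)μ  ⇒  T̂ − μ = ρ(X − μ)
ρ = (T̂ − μ)/(X − μ) = (639.4184 − 559.2) / (661.0 − 559.2) = 80.2184 / 101.8 = 0.78800

0.788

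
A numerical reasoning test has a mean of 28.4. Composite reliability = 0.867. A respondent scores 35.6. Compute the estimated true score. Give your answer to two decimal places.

T̂ = ρX + (1 − ρ)μ
  = 0.867 × 35.6 + 0.133 × 28.4
  = 30.8652 + 3.7772
  = 34.642
  ≈ 34.64

34.64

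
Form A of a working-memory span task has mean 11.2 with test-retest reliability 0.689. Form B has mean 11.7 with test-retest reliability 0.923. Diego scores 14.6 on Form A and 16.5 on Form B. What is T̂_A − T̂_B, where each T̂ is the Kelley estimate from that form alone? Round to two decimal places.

-2.59

T̂_A = 0.689(14.6) + 0.311(11.2) = 13.5426
T̂_B = 0.923(16.5) + 0.077(11.7) = 16.1304
T̂_A − T̂_B = -2.5878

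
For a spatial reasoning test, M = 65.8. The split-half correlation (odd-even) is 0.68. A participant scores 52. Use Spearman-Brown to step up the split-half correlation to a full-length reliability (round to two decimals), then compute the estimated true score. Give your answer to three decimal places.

54.622

Spearman-Brown: ρ = 2r/(1 + r) = 2(0.68)/(1 + 0.68) = 1.360/1.68 = 0.8095 → 0.81
Weight the observed score by reliability and the mean by (1 − reliability): T̂ = 0.81·52 + 0.19·65.8 = 42.12 + 12.502 = 54.6220.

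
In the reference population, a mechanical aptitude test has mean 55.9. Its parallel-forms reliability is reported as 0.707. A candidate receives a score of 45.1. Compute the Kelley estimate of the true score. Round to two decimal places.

48.26

T̂ = 0.707(45.1) + 0.293(55.9) = 31.8857 + 16.3787 = 48.264 → 48.26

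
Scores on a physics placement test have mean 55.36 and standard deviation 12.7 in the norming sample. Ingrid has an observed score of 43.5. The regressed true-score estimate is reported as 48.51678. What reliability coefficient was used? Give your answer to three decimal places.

0.577

T̂ = ρX + (1 − ρ)μ  ⇒  T̂ − μ = ρ(X − μ)
ρ = (T̂ − μ)/(X − μ) = (48.51678 − 55.36) / (43.5 − 55.36) = -6.84322 / -11.86 = 0.57700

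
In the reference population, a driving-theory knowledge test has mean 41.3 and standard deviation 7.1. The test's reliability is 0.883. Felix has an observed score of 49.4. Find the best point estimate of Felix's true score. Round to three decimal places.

48.452

T̂ = ρX + (1 − ρ)μ
  = 0.883 × 49.4 + 0.117 × 41.3
  = 43.6202 + 4.8321
  = 48.4523
  ≈ 48.452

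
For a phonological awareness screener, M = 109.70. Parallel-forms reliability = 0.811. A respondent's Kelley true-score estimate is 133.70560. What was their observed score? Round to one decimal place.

139.3

T̂ = ρX + (1 − ρ)μ  ⇒  X = (T̂ − (1 − ρ)μ) / ρ
X = (133.70560 − 0.189 × 109.70) / 0.811 = (133.70560 − 20.73330) / 0.811 = 112.97230 / 0.811 = 139.300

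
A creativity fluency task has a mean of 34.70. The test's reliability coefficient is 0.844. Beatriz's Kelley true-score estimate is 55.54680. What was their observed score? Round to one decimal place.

59.4

T̂ = ρX + (1 − ρ)μ  ⇒  X = (T̂ − (1 − ρ)μ) / ρ
X = (55.54680 − 0.156 × 34.70) / 0.844 = (55.54680 − 5.41320) / 0.844 = 50.13360 / 0.844 = 59.400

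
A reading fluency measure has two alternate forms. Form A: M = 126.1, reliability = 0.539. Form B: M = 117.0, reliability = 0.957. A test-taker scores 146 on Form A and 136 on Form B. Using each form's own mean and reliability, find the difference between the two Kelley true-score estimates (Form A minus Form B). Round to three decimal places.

T̂_A = 0.539(146) + 0.461(126.1) = 136.82610
T̂_B = 0.957(136) + 0.043(117.0) = 135.18300
T̂_A − T̂_B = 1.64310

1.643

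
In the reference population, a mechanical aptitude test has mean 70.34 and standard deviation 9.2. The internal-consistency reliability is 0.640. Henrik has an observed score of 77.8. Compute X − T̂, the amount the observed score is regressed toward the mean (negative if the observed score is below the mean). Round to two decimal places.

T̂ = ρX + (1 − ρ)μ
  = 0.640 × 77.8 + 0.360 × 70.34
  = 49.7920 + 25.32240
  = 75.1144
  ≈ 75.114
X − T̂ = 77.8 − 75.114 = 2.686 → 2.69

2.69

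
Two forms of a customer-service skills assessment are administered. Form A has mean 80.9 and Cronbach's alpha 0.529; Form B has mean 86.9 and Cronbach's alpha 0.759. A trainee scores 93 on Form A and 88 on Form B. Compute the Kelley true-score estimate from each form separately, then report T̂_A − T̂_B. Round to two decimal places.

-0.43

T̂_A = 0.529(93) + 0.471(80.9) = 87.3009
T̂_B = 0.759(88) + 0.241(86.9) = 87.7349
T̂_A − T̂_B = -0.4340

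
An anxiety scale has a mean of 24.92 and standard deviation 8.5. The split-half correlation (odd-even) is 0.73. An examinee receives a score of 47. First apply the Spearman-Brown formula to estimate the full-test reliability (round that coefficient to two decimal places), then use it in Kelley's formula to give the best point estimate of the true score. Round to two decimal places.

Spearman-Brown: ρ = 2r/(1 + r) = 2(0.73)/(1 + 0.73) = 1.460/1.73 = 0.8439 → 0.84
T̂ = 0.84(47) + 0.16(24.92) = 39.48 + 3.9872 = 43.467 → 43.47

43.47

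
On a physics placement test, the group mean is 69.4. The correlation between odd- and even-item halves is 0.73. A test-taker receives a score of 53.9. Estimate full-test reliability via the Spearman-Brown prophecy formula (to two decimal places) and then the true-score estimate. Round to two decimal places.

56.38

Spearman-Brown: ρ = 2r/(1 + r) = 2(0.73)/(1 + 0.73) = 1.460/1.73 = 0.8439 → 0.84
Weight the observed score by reliability and the mean by (1 − reliability): T̂ = 0.84·53.9 + 0.16·69.4 = 45.276 + 11.104 = 56.380.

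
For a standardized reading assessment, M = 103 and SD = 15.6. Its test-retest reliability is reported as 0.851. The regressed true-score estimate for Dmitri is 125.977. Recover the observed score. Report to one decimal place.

T̂ = ρX + (1 − ρ)μ  ⇒  X = (T̂ − (1 − ρ)μ) / ρ
X = (125.977 − 0.149 × 103) / 0.851 = (125.977 − 15.347) / 0.851 = 110.630 / 0.851 = 130.000

130.0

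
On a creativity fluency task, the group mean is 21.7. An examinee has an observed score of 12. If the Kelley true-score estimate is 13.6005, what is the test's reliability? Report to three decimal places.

0.835

T̂ = ρX + (1 − ρ)μ  ⇒  T̂ − μ = ρ(X − μ)
ρ = (T̂ − μ)/(X − μ) = (13.6005 − 21.7) / (12 − 21.7) = -8.0995 / -9.7 = 0.83500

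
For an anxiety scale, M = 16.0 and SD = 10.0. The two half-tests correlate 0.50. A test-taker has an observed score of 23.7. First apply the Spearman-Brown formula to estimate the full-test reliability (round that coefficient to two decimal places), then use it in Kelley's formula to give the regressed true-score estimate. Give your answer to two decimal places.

Spearman-Brown: ρ = 2r/(1 + r) = 2(0.50)/(1 + 0.50) = 1.000/1.50 = 0.6667 → 0.67
T̂ = ρX + (1 − ρ)μ
  = 0.67 × 23.7 + 0.33 × 16.0
  = 15.879 + 5.280
  = 21.159
  ≈ 21.16

21.16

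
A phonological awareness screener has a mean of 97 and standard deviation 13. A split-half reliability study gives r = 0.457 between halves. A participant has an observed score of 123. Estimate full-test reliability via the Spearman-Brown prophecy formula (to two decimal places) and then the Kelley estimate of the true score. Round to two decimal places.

Spearman-Brown: ρ = 2r/(1 + r) = 2(0.457)/(1 + 0.457) = 0.9140/1.457 = 0.6273 → 0.63
Weight the observed score by reliability and the mean by (1 − reliability): T̂ = 0.63·123 + 0.37·97 = 77.49 + 35.89 = 113.380.

113.38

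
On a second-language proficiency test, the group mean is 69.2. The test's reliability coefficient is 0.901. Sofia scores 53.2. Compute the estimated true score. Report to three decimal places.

T̂ = 0.901(53.2) + 0.099(69.2) = 47.9332 + 6.8508 = 54.7840 → 54.784

54.784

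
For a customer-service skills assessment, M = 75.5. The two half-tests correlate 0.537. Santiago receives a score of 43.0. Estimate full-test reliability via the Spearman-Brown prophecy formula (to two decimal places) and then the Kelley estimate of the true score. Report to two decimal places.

Spearman-Brown: ρ = 2r/(1 + r) = 2(0.537)/(1 + 0.537) = 1.0740/1.537 = 0.6988 → 0.70
T̂ = 0.70(43.0) + 0.30(75.5) = 30.100 + 22.650 = 52.750 → 52.75

52.75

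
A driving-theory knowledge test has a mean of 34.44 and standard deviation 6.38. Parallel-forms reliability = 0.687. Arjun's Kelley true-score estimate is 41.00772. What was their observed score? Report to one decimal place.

44.0

T̂ = ρX + (1 − ρ)μ  ⇒  X = (T̂ − (1 − ρ)μ) / ρ
X = (41.00772 − 0.313 × 34.44) / 0.687 = (41.00772 − 10.77972) / 0.687 = 30.22800 / 0.687 = 44.000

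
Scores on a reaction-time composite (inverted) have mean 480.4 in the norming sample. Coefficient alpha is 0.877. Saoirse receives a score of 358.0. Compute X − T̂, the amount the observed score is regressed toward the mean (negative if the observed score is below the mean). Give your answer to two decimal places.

-15.06

T̂ = ρX + (1 − ρ)μ
  = 0.877 × 358.0 + 0.123 × 480.4
  = 313.9660 + 59.0892
  = 373.0552
  ≈ 373.055
X − T̂ = 358.0 − 373.055 = -15.055 → -15.06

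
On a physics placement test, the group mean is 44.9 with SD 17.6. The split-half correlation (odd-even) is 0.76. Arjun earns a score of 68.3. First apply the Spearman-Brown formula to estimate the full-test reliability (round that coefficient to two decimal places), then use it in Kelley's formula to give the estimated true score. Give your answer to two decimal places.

65.02

Spearman-Brown: ρ = 2r/(1 + r) = 2(0.76)/(1 + 0.76) = 1.520/1.76 = 0.8636 → 0.86
T̂ = 0.86(68.3) + 0.14(44.9) = 58.738 + 6.286 = 65.024 → 65.02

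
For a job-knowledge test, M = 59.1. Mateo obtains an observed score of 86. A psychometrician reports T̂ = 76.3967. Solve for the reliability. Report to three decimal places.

T̂ = ρX + (1 − ρ)μ  ⇒  T̂ − μ = ρ(X − μ)
ρ = (T̂ − μ)/(X − μ) = (76.3967 − 59.1) / (86 − 59.1) = 17.2967 / 26.9 = 0.64300

0.643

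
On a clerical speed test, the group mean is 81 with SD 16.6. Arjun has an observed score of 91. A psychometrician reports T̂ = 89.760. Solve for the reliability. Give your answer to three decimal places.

0.876

T̂ = ρX + (1 − ρ)μ  ⇒  T̂ − μ = ρ(X − μ)
ρ = (T̂ − μ)/(X − μ) = (89.760 − 81) / (91 − 81) = 8.760 / 10.0 = 0.87600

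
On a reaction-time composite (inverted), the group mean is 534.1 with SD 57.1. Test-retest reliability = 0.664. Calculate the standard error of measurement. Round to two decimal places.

33.10

SEM = SD · √(1 − ρ) = 57.1 × √0.336 = 57.1 × 0.5797 = 33.098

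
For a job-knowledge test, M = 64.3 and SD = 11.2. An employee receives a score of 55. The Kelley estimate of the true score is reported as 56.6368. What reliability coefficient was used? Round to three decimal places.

T̂ = ρX + (1 − ρ)μ  ⇒  T̂ − μ = ρ(X − μ)
ρ = (T̂ − μ)/(X − μ) = (56.6368 − 64.3) / (55 − 64.3) = -7.6632 / -9.3 = 0.82400

0.824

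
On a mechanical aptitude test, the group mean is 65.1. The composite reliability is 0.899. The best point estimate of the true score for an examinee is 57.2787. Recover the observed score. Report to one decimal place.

56.4

T̂ = ρX + (1 − ρ)μ  ⇒  X = (T̂ − (1 − ρ)μ) / ρ
X = (57.2787 − 0.101 × 65.1) / 0.899 = (57.2787 − 6.5751) / 0.899 = 50.7036 / 0.899 = 56.400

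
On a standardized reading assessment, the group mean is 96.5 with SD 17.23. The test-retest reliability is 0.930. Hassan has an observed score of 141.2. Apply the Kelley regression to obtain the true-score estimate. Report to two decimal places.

Weight the observed score by reliability and the mean by (1 − reliability): T̂ = 0.930·141.2 + 0.070·96.5 = 131.3160 + 6.7550 = 138.071.

138.07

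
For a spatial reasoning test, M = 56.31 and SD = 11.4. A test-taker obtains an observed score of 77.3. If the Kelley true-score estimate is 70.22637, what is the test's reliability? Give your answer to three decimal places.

T̂ = ρX + (1 − ρ)μ  ⇒  T̂ − μ = ρ(X − μ)
ρ = (T̂ − μ)/(X − μ) = (70.22637 − 56.31) / (77.3 − 56.31) = 13.91637 / 20.99 = 0.66300

0.663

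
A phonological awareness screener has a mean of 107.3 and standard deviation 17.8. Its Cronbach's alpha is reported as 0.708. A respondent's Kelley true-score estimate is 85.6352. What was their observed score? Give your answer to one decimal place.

76.7

T̂ = ρX + (1 − ρ)μ  ⇒  X = (T̂ − (1 − ρ)μ) / ρ
X = (85.6352 − 0.292 × 107.3) / 0.708 = (85.6352 − 31.3316) / 0.708 = 54.3036 / 0.708 = 76.700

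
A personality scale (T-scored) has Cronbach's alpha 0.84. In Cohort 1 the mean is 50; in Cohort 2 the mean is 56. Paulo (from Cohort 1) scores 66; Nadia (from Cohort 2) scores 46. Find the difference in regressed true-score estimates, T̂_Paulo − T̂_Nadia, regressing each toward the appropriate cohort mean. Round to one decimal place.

15.8

T̂_Paulo = 0.84(66) + 0.16(50) = 63.440
T̂_Nadia = 0.84(46) + 0.16(56) = 47.600
Difference = 63.440 − 47.600 = 15.840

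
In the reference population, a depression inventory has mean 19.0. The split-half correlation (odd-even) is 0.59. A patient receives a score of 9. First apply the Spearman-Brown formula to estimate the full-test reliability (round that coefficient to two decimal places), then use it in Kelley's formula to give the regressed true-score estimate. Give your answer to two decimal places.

Spearman-Brown: ρ = 2r/(1 + r) = 2(0.59)/(1 + 0.59) = 1.180/1.59 = 0.7421 → 0.74
Weight the observed score by reliability and the mean by (1 − reliability): T̂ = 0.74·9 + 0.26·19.0 = 6.66 + 4.940 = 11.600.

11.60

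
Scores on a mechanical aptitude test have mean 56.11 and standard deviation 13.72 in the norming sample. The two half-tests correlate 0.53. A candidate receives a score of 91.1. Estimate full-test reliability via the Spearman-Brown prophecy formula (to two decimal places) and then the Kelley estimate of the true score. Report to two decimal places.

Spearman-Brown: ρ = 2r/(1 + r) = 2(0.53)/(1 + 0.53) = 1.060/1.53 = 0.6928 → 0.69
T̂ = ρX + (1 − ρ)μ
  = 0.69 × 91.1 + 0.31 × 56.11
  = 62.859 + 17.3941
  = 80.253
  ≈ 80.25

80.25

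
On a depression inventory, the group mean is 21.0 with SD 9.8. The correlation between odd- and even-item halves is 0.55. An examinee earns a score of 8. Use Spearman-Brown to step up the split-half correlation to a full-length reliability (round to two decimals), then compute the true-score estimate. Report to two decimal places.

Spearman-Brown: ρ = 2r/(1 + r) = 2(0.55)/(1 + 0.55) = 1.100/1.55 = 0.7097 → 0.71
Regress the observed score toward the mean by the unreliability: T̂ = 0.71·8 + 0.29·21.0 = 5.68 + 6.090 = 11.770.

11.77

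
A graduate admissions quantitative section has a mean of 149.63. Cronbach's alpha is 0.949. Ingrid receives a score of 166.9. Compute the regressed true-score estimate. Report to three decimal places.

166.019

Weight the observed score by reliability and the mean by (1 − reliability): T̂ = 0.949·166.9 + 0.051·149.63 = 158.3881 + 7.63113 = 166.0192.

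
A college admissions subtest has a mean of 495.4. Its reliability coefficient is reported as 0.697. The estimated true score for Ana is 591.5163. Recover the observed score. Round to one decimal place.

633.3

T̂ = ρX + (1 − ρ)μ  ⇒  X = (T̂ − (1 − ρ)μ) / ρ
X = (591.5163 − 0.303 × 495.4) / 0.697 = (591.5163 − 150.1062) / 0.697 = 441.4101 / 0.697 = 633.300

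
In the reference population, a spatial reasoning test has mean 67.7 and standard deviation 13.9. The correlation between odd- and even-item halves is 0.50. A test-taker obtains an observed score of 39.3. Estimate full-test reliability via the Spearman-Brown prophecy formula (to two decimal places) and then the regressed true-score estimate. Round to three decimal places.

Spearman-Brown: ρ = 2r/(1 + r) = 2(0.50)/(1 + 0.50) = 1.000/1.50 = 0.6667 → 0.67
T̂ = 0.67(39.3) + 0.33(67.7) = 26.331 + 22.341 = 48.6720 → 48.672

48.672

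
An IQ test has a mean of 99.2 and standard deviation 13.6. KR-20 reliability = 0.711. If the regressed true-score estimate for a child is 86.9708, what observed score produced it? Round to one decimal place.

82.0

T̂ = ρX + (1 − ρ)μ  ⇒  X = (T̂ − (1 − ρ)μ) / ρ
X = (86.9708 − 0.289 × 99.2) / 0.711 = (86.9708 − 28.6688) / 0.711 = 58.3020 / 0.711 = 82.000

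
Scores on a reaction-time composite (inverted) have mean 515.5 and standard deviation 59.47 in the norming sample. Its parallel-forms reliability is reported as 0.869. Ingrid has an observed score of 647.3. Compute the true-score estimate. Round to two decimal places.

630.03

T̂ = 0.869(647.3) + 0.131(515.5) = 562.5037 + 67.5305 = 630.034 → 630.03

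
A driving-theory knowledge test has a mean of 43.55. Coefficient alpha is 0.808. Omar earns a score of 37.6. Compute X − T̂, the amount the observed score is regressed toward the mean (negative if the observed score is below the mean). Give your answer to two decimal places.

T̂ = ρX + (1 − ρ)μ
  = 0.808 × 37.6 + 0.192 × 43.55
  = 30.3808 + 8.36160
  = 38.7424
  ≈ 38.742
X − T̂ = 37.6 − 38.742 = -1.142 → -1.14

-1.14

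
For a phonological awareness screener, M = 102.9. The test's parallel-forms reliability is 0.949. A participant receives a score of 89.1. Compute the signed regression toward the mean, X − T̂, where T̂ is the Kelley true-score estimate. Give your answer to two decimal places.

-0.70

T̂ = ρX + (1 − ρ)μ
  = 0.949 × 89.1 + 0.051 × 102.9
  = 84.5559 + 5.2479
  = 89.8038
  ≈ 89.804
X − T̂ = 89.1 − 89.804 = -0.704 → -0.70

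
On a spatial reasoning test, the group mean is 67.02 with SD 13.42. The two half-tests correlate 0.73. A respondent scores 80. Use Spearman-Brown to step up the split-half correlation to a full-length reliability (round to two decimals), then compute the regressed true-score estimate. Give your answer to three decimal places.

Spearman-Brown: ρ = 2r/(1 + r) = 2(0.73)/(1 + 0.73) = 1.460/1.73 = 0.8439 → 0.84
T̂ = ρX + (1 − ρ)μ
  = 0.84 × 80 + 0.16 × 67.02
  = 67.20 + 10.7232
  = 77.9232
  ≈ 77.923

77.923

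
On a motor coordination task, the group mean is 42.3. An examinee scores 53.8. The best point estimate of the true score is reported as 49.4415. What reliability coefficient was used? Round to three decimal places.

0.621

T̂ = ρX + (1 − ρ)μ  ⇒  T̂ − μ = ρ(X − μ)
ρ = (T̂ − μ)/(X − μ) = (49.4415 − 42.3) / (53.8 − 42.3) = 7.1415 / 11.5 = 0.62100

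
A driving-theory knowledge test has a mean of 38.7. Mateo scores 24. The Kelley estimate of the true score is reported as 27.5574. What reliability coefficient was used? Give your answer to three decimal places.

0.758

T̂ = ρX + (1 − ρ)μ  ⇒  T̂ − μ = ρ(X − μ)
ρ = (T̂ − μ)/(X − μ) = (27.5574 − 38.7) / (24 − 38.7) = -11.1426 / -14.7 = 0.75800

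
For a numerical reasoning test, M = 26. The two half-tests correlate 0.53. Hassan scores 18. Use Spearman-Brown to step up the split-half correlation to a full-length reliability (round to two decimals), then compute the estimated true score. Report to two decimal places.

Spearman-Brown: ρ = 2r/(1 + r) = 2(0.53)/(1 + 0.53) = 1.060/1.53 = 0.6928 → 0.69
Kelley's formula gives T̂ = 0.69·18 + 0.31·26 = 12.42 + 8.06 = 20.480.

20.48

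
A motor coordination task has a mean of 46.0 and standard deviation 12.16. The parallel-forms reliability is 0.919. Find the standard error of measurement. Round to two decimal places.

3.46

SEM = SD · √(1 − ρ) = 12.16 × √0.081 = 12.16 × 0.2846 = 3.461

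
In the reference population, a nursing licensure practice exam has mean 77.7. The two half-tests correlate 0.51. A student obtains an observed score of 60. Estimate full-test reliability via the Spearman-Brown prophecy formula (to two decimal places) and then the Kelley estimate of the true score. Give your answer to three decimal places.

65.664

Spearman-Brown: ρ = 2r/(1 + r) = 2(0.51)/(1 + 0.51) = 1.020/1.51 = 0.6755 → 0.68
T̂ = 0.68(60) + 0.32(77.7) = 40.80 + 24.864 = 65.6640 → 65.664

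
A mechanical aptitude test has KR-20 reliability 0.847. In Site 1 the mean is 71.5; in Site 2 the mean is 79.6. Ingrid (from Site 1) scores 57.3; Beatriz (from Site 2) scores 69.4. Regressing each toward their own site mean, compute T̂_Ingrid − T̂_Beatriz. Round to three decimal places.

T̂_Ingrid = 0.847(57.3) + 0.153(71.5) = 59.47260
T̂_Beatriz = 0.847(69.4) + 0.153(79.6) = 70.96060
Difference = 59.47260 − 70.96060 = -11.48800

-11.488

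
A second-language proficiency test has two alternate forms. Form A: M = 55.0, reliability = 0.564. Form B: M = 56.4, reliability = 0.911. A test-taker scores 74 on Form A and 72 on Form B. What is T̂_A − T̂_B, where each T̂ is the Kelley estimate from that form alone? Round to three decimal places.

T̂_A = 0.564(74) + 0.436(55.0) = 65.71600
T̂_B = 0.911(72) + 0.089(56.4) = 70.61160
T̂_A − T̂_B = -4.89560

-4.896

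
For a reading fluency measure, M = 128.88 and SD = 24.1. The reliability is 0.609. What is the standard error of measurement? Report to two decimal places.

15.07

SEM = SD · √(1 − ρ) = 24.1 × √0.391 = 24.1 × 0.6253 = 15.070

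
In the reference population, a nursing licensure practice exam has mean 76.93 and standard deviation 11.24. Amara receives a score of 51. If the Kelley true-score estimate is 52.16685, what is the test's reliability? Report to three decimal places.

T̂ = ρX + (1 − ρ)μ  ⇒  T̂ − μ = ρ(X − μ)
ρ = (T̂ − μ)/(X − μ) = (52.16685 − 76.93) / (51 − 76.93) = -24.76315 / -25.93 = 0.95500

0.955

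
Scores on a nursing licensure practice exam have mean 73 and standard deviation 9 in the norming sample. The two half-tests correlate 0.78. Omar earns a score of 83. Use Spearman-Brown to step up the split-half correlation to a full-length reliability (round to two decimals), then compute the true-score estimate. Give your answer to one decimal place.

Spearman-Brown: ρ = 2r/(1 + r) = 2(0.78)/(1 + 0.78) = 1.560/1.78 = 0.8764 → 0.88
T̂ = 0.88(83) + 0.12(73) = 73.04 + 8.76 = 81.80 → 81.8

81.8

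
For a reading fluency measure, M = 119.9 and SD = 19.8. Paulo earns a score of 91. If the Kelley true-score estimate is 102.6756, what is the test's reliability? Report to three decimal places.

T̂ = ρX + (1 − ρ)μ  ⇒  T̂ − μ = ρ(X − μ)
ρ = (T̂ − μ)/(X − μ) = (102.6756 − 119.9) / (91 − 119.9) = -17.2244 / -28.9 = 0.59600

0.596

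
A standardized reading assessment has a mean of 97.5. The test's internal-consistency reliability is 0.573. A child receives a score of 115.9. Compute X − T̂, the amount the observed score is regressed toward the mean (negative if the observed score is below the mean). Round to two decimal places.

7.86

T̂ = 0.573(115.9) + 0.427(97.5) = 66.4107 + 41.6325 = 108.0432 → 108.043
X − T̂ = 115.9 − 108.043 = 7.857 → 7.86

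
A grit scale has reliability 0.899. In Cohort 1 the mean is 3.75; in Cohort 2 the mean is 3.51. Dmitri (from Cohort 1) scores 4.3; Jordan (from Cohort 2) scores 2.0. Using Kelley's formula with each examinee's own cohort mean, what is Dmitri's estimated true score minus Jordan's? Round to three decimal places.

T̂_Dmitri = 0.899(4.3) + 0.101(3.75) = 4.24445
T̂_Jordan = 0.899(2.0) + 0.101(3.51) = 2.15251
Difference = 4.24445 − 2.15251 = 2.09194

2.092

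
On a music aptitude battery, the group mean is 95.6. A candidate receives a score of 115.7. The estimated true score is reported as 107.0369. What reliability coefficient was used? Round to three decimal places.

0.569

T̂ = ρX + (1 − ρ)μ  ⇒  T̂ − μ = ρ(X − μ)
ρ = (T̂ − μ)/(X − μ) = (107.0369 − 95.6) / (115.7 − 95.6) = 11.4369 / 20.1 = 0.56900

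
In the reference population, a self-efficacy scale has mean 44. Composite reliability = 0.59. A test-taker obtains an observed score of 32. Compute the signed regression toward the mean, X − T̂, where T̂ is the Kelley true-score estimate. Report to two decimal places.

-4.92

Weight the observed score by reliability and the mean by (1 − reliability): T̂ = 0.59·32 + 0.41·44 = 18.88 + 18.04 = 36.9200.
X − T̂ = 32 − 36.920 = -4.920 → -4.92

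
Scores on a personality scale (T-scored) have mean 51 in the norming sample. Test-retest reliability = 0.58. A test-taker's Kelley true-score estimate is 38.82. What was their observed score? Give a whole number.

T̂ = ρX + (1 − ρ)μ  ⇒  X = (T̂ − (1 − ρ)μ) / ρ
X = (38.82 − 0.42 × 51) / 0.58 = (38.82 − 21.42) / 0.58 = 17.40 / 0.58 = 30.00

30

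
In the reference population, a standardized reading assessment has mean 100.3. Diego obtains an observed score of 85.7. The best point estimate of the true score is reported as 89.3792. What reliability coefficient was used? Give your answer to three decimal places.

T̂ = ρX + (1 − ρ)μ  ⇒  T̂ − μ = ρ(X − μ)
ρ = (T̂ − μ)/(X − μ) = (89.3792 − 100.3) / (85.7 − 100.3) = -10.9208 / -14.6 = 0.74800

0.748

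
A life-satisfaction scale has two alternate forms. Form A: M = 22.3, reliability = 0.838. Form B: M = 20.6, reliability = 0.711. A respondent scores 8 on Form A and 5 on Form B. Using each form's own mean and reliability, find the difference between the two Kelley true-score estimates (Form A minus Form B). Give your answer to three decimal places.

0.808

T̂_A = 0.838(8) + 0.162(22.3) = 10.31660
T̂_B = 0.711(5) + 0.289(20.6) = 9.50840
T̂_A − T̂_B = 0.80820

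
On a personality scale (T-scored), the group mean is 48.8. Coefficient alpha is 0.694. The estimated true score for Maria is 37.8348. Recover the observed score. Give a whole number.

33

T̂ = ρX + (1 − ρ)μ  ⇒  X = (T̂ − (1 − ρ)μ) / ρ
X = (37.8348 − 0.306 × 48.8) / 0.694 = (37.8348 − 14.9328) / 0.694 = 22.9020 / 0.694 = 33.00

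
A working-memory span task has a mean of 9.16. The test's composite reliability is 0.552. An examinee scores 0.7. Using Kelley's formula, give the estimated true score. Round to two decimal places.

4.49

T̂ = 0.552(0.7) + 0.448(9.16) = 0.3864 + 4.10368 = 4.490 → 4.49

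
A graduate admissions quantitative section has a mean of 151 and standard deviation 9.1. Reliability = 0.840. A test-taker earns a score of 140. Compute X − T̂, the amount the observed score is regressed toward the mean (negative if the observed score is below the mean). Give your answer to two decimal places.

Regress the observed score toward the mean by the unreliability: T̂ = 0.840·140 + 0.160·151 = 117.600 + 24.160 = 141.7600.
X − T̂ = 140 − 141.760 = -1.760 → -1.76

-1.76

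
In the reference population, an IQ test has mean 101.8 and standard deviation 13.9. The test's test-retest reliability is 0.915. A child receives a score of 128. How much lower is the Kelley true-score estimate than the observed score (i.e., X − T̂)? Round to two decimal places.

T̂ = 0.915(128) + 0.085(101.8) = 117.120 + 8.6530 = 125.7730 → 125.773
X − T̂ = 128 − 125.773 = 2.227 → 2.23

2.23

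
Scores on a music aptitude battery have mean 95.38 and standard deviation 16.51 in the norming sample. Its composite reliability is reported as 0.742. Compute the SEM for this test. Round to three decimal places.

8.386

SEM = SD · √(1 − ρ) = 16.51 × √0.258 = 16.51 × 0.5079 = 8.3860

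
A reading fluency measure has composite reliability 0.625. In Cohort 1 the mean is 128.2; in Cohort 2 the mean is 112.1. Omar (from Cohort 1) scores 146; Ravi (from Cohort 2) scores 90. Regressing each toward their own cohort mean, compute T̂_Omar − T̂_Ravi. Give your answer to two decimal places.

T̂_Omar = 0.625(146) + 0.375(128.2) = 139.3250
T̂_Ravi = 0.625(90) + 0.375(112.1) = 98.2875
Difference = 139.3250 − 98.2875 = 41.0375

41.04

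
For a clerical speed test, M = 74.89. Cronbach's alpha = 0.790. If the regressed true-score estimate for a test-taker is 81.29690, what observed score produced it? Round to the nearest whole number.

83

T̂ = ρX + (1 − ρ)μ  ⇒  X = (T̂ − (1 − ρ)μ) / ρ
X = (81.29690 − 0.210 × 74.89) / 0.790 = (81.29690 − 15.72690) / 0.790 = 65.57000 / 0.790 = 83.00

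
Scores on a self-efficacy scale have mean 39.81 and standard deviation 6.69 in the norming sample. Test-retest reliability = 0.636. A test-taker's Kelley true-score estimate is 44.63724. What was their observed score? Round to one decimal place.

47.4

T̂ = ρX + (1 − ρ)μ  ⇒  X = (T̂ − (1 − ρ)μ) / ρ
X = (44.63724 − 0.364 × 39.81) / 0.636 = (44.63724 − 14.49084) / 0.636 = 30.14640 / 0.636 = 47.400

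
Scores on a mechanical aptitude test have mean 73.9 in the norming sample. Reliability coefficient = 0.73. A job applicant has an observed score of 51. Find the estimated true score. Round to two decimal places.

T̂ = ρX + (1 − ρ)μ
  = 0.73 × 51 + 0.27 × 73.9
  = 37.23 + 19.953
  = 57.183
  ≈ 57.18

57.18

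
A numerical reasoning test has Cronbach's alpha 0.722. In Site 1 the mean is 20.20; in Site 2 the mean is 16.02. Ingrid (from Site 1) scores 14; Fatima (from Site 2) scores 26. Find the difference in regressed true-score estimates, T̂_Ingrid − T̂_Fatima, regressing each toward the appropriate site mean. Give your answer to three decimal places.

T̂_Ingrid = 0.722(14) + 0.278(20.20) = 15.72360
T̂_Fatima = 0.722(26) + 0.278(16.02) = 23.22556
Difference = 15.72360 − 23.22556 = -7.50196

-7.502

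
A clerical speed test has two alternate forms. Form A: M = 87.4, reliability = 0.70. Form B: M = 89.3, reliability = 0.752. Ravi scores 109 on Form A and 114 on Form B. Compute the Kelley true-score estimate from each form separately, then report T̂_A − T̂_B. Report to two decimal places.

-5.35

T̂_A = 0.70(109) + 0.30(87.4) = 102.5200
T̂_B = 0.752(114) + 0.248(89.3) = 107.8744
T̂_A − T̂_B = -5.3544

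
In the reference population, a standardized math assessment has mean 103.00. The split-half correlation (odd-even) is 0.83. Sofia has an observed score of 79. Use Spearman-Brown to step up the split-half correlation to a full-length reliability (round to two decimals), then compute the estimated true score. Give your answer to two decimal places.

Spearman-Brown: ρ = 2r/(1 + r) = 2(0.83)/(1 + 0.83) = 1.660/1.83 = 0.9071 → 0.91
Weight the observed score by reliability and the mean by (1 − reliability): T̂ = 0.91·79 + 0.09·103.00 = 71.89 + 9.2700 = 81.160.

81.16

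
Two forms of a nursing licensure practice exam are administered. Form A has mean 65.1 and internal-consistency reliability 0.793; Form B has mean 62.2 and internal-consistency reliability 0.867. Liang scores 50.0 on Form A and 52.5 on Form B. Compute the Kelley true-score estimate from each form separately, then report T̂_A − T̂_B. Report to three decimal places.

T̂_A = 0.793(50.0) + 0.207(65.1) = 53.12570
T̂_B = 0.867(52.5) + 0.133(62.2) = 53.79010
T̂_A − T̂_B = -0.66440

-0.664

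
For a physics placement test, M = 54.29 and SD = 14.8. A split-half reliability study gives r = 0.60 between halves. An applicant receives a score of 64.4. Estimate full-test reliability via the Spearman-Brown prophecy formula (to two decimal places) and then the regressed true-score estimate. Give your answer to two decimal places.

Spearman-Brown: ρ = 2r/(1 + r) = 2(0.60)/(1 + 0.60) = 1.200/1.60 = 0.7500 → 0.75
T̂ = ρX + (1 − ρ)μ
  = 0.75 × 64.4 + 0.25 × 54.29
  = 48.300 + 13.5725
  = 61.873
  ≈ 61.87

61.87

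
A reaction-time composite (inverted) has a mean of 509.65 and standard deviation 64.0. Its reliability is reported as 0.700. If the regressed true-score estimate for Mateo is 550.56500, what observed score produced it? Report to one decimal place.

568.1

T̂ = ρX + (1 − ρ)μ  ⇒  X = (T̂ − (1 − ρ)μ) / ρ
X = (550.56500 − 0.300 × 509.65) / 0.700 = (550.56500 − 152.89500) / 0.700 = 397.67000 / 0.700 = 568.100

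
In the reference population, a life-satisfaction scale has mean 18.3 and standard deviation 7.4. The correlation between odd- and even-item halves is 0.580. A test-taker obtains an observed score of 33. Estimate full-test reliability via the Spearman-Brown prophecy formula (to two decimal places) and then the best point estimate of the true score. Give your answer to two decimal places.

Spearman-Brown: ρ = 2r/(1 + r) = 2(0.580)/(1 + 0.580) = 1.1600/1.580 = 0.7342 → 0.73
Regress the observed score toward the mean by the unreliability: T̂ = 0.73·33 + 0.27·18.3 = 24.09 + 4.941 = 29.031.

29.03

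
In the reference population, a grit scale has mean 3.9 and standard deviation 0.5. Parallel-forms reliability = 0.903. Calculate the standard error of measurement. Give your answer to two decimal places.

SEM = SD · √(1 − ρ) = 0.5 × √0.097 = 0.5 × 0.3114 = 0.156

0.16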